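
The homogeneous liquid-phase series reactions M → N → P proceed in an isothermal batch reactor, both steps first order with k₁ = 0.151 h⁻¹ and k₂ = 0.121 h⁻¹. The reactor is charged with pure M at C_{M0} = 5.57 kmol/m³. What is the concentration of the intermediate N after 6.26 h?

2.25 kmol/m³

The intermediate concentration in a first-order A→B→C sequence is C_N = k₁C_{M0}(e^(−k₁t) − e^(−k₂t))/(k₂−k₁).
e^(−k₁t) = e^(−0.151×6.26) = e^(−0.9453) = 0.3886; e^(−k₂t) = e^(−0.7575) = 0.4689.
C_N = 0.151×5.57/(0.121−0.151) × (0.3886−0.4689) = (-28.04)×(-0.08028) = 2.251 kmol/m³.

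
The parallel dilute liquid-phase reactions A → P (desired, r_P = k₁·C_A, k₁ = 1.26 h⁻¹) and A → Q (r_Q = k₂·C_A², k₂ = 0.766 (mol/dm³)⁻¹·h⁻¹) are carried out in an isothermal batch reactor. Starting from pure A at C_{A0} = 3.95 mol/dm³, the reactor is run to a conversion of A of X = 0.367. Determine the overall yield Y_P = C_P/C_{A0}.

0.125

C_A = C_{A0}(1−X) = 2.500 mol/dm³.
Along a PFR/batch, dC_P/dC_A = −r_P/(r_P+r_Q) = −k₁/(k₁+k₂·C_A).
Integrating from C_{A0} to C_A: C_P = (1.26/0.766)·ln[(1.26+0.766·3.95)/(1.26+0.766·2.50)] = 1.645·ln(4.286/3.175) = 0.4933 mol/dm³.
Y_P = C_P/C_{A0} = 0.4933/3.95 = 0.125.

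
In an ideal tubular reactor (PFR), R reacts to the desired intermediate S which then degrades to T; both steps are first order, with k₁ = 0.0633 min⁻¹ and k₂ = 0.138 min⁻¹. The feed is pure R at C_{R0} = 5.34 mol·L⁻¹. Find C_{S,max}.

At the optimum, C_{S,max}/C_{R0} = (k₁/k₂)^[k₂/(k₂−k₁)].
= (0.0633/0.138)^(0.138/(0.138−0.0633)) = (0.4587)^(1.847) = 0.2370.
C_{S,max} = 0.2370×5.34 = 1.27 mol·L⁻¹.

1.27 mol·L⁻¹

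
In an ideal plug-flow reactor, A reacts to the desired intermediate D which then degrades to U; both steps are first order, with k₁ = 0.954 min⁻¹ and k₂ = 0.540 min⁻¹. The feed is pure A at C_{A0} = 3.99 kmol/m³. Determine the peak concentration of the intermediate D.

At the optimum, C_{D,max}/C_{A0} = (k₁/k₂)^[k₂/(k₂−k₁)].
= (0.954/0.540)^(0.540/(0.540−0.954)) = (1.767)^(-1.304) = 0.4760.
C_{D,max} = 0.4760×3.99 = 1.90 kmol/m³.

1.90 kmol/m³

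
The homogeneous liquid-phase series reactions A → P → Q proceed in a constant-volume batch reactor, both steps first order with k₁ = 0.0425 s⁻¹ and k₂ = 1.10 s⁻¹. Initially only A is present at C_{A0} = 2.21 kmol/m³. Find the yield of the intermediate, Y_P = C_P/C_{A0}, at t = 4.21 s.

The intermediate concentration in a first-order A→B→C sequence is C_P = k₁C_{A0}(e^(−k₁t) − e^(−k₂t))/(k₂−k₁).
e^(−k₁t) = e^(−0.0425×4.21) = e^(−0.1789) = 0.8362; e^(−k₂t) = e^(−4.631) = 0.009745.
C_P = 0.0425×2.21/(1.10−0.0425) × (0.8362−0.009745) = 0.08882×0.8264 = 0.07340 kmol/m³.
Y_P = C_P/C_{A0} = 0.07340/2.21 = 0.0332.

0.0332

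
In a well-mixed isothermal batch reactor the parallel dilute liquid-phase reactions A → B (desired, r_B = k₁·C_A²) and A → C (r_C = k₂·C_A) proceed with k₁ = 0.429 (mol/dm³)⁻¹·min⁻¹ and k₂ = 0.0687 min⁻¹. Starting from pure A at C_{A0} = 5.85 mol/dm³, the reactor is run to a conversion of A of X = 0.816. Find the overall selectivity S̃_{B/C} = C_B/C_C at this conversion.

C_A = C_{A0}(1−X) = 1.076 mol/dm³.
Along a PFR/batch, dC_C/dC_A = −r_C/(r_B+r_C) = −k₂/(k₂+k₁·C_A).
Integrating from C_{A0} to C_A: C_C = (0.0687/0.429)·ln[(0.0687+0.429·5.85)/(0.0687+0.429·1.08)] = 0.1601·ln(2.578/0.5305) = 0.2532 mol/dm³.
Then C_B = (C_{A0}−C_A) − C_C = 4.774 − 0.2532 = 4.520 mol/dm³.
S̃_{B/C} = C_B/C_C = 4.520/0.2532 = 17.9.

17.9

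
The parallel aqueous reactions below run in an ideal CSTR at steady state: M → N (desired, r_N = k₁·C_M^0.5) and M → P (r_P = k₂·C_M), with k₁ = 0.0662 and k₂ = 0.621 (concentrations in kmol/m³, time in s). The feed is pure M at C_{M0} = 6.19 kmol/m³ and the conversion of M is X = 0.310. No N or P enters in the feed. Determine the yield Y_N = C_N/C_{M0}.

0.0152

Exit C_M = C_{M0}(1−X) = 6.19×0.690 = 4.271 kmol/m³.
Rates in a CSTR are evaluated at the outlet concentration: r_N = 0.0662×4.271^0.5 = 0.1368, r_P = 0.621×4.271 = 2.652.
Fraction of consumed M going to N: r_N/(r_N+r_P) = 0.04905.
C_N = 0.04905·C_{M0}·X = 0.04905×6.19×0.310 = 0.0941 kmol/m³; Y_N = C_N/C_{M0} = 0.0152.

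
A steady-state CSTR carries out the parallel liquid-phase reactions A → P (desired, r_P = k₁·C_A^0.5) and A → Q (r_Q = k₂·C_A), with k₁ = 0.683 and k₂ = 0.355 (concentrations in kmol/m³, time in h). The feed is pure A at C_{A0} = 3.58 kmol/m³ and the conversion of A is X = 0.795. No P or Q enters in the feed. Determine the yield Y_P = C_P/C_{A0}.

0.550

Exit C_A = C_{A0}(1−X) = 3.58×0.205 = 0.7339 kmol/m³.
A CSTR operates uniformly at the exit composition, giving r_P = 0.5851 and r_Q = 0.2605 (each k·C_A^n at C_A = 0.7339).
Fraction of consumed A going to P: r_P/(r_P+r_Q) = 0.6919.
C_P = 0.6919·C_{A0}·X = 0.6919×3.58×0.795 = 1.97 kmol/m³; Y_P = C_P/C_{A0} = 0.550.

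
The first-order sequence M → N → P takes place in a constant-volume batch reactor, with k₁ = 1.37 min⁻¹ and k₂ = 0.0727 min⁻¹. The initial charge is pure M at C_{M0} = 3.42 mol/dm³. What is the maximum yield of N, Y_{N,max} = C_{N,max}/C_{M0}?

0.848

At the optimum, C_{N,max}/C_{M0} = (k₁/k₂)^[k₂/(k₂−k₁)].
= (1.37/0.0727)^(0.0727/(0.0727−1.37)) = (18.84)^(-0.05604) = 0.8483.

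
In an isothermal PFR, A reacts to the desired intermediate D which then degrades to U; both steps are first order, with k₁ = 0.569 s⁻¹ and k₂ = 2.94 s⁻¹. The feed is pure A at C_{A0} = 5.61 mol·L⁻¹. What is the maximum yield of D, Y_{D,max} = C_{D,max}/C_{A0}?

0.130

At the optimum, C_{D,max}/C_{A0} = (k₁/k₂)^[k₂/(k₂−k₁)].
= (0.569/2.94)^(2.94/(2.94−0.569)) = (0.1935)^(1.240) = 0.1305.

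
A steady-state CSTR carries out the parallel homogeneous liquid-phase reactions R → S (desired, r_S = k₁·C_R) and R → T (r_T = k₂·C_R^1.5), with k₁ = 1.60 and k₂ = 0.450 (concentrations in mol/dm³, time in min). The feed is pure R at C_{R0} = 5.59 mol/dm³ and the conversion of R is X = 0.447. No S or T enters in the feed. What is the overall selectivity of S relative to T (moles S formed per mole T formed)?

2.02

Exit C_R = C_{R0}(1−X) = 5.59×0.553 = 3.091 mol/dm³.
A CSTR operates uniformly at the exit composition, giving r_S = 4.946 and r_T = 2.446 (each k·C_R^n at C_R = 3.091).
Overall selectivity = C_S/C_T = r_Sτ/(r_Tτ) = r_S/r_T = 2.02.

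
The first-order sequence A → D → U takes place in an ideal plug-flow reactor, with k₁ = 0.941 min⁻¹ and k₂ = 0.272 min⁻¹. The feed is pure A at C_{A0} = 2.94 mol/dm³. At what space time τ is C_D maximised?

Setting dC_D/dτ = 0 gives τ_opt = ln(k₂/k₁)/(k₂−k₁).
= ln(0.272/0.941)/(0.272−0.941) = ln(0.2891)/-0.6690 = -1.241/-0.6690 = 1.86 min.

1.86 min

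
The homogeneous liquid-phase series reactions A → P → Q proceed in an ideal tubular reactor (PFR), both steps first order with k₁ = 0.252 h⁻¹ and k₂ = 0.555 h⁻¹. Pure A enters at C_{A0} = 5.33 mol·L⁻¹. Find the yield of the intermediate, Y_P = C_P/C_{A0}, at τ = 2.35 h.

0.234

For first-order series with pure A initially, C_P(τ) = k₁C_{A0}/(k₂−k₁)·(e^(−k₁τ) − e^(−k₂τ)).
e^(−k₁τ) = e^(−0.252×2.35) = e^(−0.5922) = 0.5531; e^(−k₂τ) = e^(−1.304) = 0.2714.
C_P = 0.252×5.33/(0.555−0.252) × (0.5531−0.2714) = 4.433×0.2817 = 1.249 mol·L⁻¹.
Y_P = C_P/C_{A0} = 1.249/5.33 = 0.234.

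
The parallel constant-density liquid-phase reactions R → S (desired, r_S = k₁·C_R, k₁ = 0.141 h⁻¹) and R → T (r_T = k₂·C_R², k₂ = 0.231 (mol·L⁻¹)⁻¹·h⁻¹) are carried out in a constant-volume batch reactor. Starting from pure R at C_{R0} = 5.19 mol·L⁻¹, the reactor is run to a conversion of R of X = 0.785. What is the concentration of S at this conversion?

0.740 mol·L⁻¹

C_R = C_{R0}(1−X) = 1.116 mol·L⁻¹.
Along a PFR/batch, dC_S/dC_R = −r_S/(r_S+r_T) = −k₁/(k₁+k₂·C_R).
Integrating from C_{R0} to C_R: C_S = (0.141/0.231)·ln[(0.141+0.231·5.19)/(0.141+0.231·1.12)] = 0.6104·ln(1.340/0.3988) = 0.7398 mol·L⁻¹.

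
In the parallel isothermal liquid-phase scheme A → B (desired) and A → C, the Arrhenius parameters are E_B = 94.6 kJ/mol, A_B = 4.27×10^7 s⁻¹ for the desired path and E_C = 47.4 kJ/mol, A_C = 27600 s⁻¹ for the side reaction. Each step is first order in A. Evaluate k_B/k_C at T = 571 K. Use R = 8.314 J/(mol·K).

0.0744

Since both paths have the same order in A, the concentration cancels and S_{B/C} = k_B/k_C = (A_B/A_C)·exp[(E_C−E_B)/(RT)].
(E_C−E_B)/(RT) = (47.4−94.6)×10³/(8.314×571) = -47200/4747 = -9.943.
k_B/k_C = (4.27×10^7/27600)·exp(-9.943) = 1547 × 4.809×10^-5 = 0.0744.
Since E_B > E_C, raising the temperature improves selectivity toward B.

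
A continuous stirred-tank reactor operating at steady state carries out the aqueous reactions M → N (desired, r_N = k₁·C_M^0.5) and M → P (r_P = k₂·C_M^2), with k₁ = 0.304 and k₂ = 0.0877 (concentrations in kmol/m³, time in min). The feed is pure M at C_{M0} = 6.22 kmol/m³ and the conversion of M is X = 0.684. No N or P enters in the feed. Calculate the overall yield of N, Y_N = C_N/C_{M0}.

0.381

Exit C_M = C_{M0}(1−X) = 6.22×0.316 = 1.966 kmol/m³.
In a CSTR the entire volume is at exit conditions, so r_N = 0.304×1.966^0.5 = 0.4262 and r_P = 0.0877×1.966^2 = 0.3388.
Fraction of consumed M going to N: r_N/(r_N+r_P) = 0.5571.
C_N = 0.5571·C_{M0}·X = 0.5571×6.22×0.684 = 2.37 kmol/m³; Y_N = C_N/C_{M0} = 0.381.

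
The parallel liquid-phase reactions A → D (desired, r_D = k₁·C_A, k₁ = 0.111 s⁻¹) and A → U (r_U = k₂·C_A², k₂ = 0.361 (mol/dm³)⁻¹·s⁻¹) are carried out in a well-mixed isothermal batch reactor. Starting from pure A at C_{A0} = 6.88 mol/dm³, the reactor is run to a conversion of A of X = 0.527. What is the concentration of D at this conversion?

0.216 mol/dm³

C_A = C_{A0}(1−X) = 3.254 mol/dm³.
Along a PFR/batch, dC_D/dC_A = −r_D/(r_D+r_U) = −k₁/(k₁+k₂·C_A).
Integrating from C_{A0} to C_A: C_D = (0.111/0.361)·ln[(0.111+0.361·6.88)/(0.111+0.361·3.25)] = 0.3075·ln(2.595/1.286) = 0.2159 mol/dm³.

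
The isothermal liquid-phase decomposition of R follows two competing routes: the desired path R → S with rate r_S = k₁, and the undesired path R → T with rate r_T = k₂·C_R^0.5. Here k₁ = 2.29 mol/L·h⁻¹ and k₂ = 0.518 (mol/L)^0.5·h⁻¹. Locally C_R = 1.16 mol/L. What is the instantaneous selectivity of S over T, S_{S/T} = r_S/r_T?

4.10

S_{S/T} = r_S/r_T = (k₁)/(k₂·C_R^0.5) = (k₁/k₂)·C_R^-0.5.
= (2.29) / (0.518×1.160^0.5) = 2.290/0.5579 = 4.10.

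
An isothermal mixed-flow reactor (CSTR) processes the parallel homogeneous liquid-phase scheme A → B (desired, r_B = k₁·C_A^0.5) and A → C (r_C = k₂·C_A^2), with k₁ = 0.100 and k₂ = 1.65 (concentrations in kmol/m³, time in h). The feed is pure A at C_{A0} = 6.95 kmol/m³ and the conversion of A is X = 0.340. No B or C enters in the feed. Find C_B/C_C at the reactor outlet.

0.00617

Exit C_A = C_{A0}(1−X) = 6.95×0.660 = 4.587 kmol/m³.
In a CSTR the entire volume is at exit conditions, so r_B = 0.100×4.587^0.5 = 0.2142 and r_C = 1.65×4.587^2 = 34.72.
Overall selectivity = C_B/C_C = r_Bτ/(r_Cτ) = r_B/r_C = 0.00617.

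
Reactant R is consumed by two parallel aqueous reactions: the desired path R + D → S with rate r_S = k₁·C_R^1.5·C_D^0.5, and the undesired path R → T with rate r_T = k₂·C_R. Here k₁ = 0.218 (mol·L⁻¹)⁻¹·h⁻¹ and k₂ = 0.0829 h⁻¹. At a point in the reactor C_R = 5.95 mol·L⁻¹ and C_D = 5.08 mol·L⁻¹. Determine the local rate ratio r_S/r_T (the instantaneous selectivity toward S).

14.5

S_{S/T} = r_S/r_T = (k₁·C_R^1.5·C_D^0.5)/(k₂·C_R) = (k₁/k₂)·C_R^0.5·C_D^0.5.
= (0.218×5.950^1.5×5.080^0.5) / (0.0829×5.950) = 7.131/0.4933 = 14.5.
Since the desired path is higher order in R, keeping C_R high (PFR or concentrated feed) favours S.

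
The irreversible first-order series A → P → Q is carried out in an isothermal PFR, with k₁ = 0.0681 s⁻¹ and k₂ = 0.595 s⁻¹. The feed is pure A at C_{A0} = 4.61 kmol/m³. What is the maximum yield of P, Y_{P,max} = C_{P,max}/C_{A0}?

0.0865

For a first-order series the maximum intermediate yield is C_{P,max}/C_{A0} = (k₁/k₂)^[k₂/(k₂−k₁)].
= (0.0681/0.595)^(0.595/(0.595−0.0681)) = (0.1145)^(1.129) = 0.08649.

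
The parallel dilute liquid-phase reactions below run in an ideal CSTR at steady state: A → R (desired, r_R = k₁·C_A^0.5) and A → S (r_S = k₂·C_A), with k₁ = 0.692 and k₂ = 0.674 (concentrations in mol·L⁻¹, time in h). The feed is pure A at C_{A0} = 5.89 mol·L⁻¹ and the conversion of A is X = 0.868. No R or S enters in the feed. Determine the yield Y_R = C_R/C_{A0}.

0.467

Exit C_A = C_{A0}(1−X) = 5.89×0.132 = 0.7775 mol·L⁻¹.
A CSTR operates uniformly at the exit composition, giving r_R = 0.6102 and r_S = 0.5240 (each k·C_A^n at C_A = 0.7775).
Fraction of consumed A going to R: r_R/(r_R+r_S) = 0.5380.
C_R = 0.5380·C_{A0}·X = 0.5380×5.89×0.868 = 2.75 mol·L⁻¹; Y_R = C_R/C_{A0} = 0.467.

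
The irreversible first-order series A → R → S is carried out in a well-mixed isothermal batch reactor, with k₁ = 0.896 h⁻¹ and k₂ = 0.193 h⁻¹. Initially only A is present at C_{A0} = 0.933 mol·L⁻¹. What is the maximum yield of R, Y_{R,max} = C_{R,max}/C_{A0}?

Evaluating C_R at t_opt = ln(k₂/k₁)/(k₂−k₁) gives C_{R,max}/C_{A0} = (k₁/k₂)^[k₂/(k₂−k₁)].
= (0.896/0.193)^(0.193/(0.193−0.896)) = (4.642)^(-0.2745) = 0.6561.

0.656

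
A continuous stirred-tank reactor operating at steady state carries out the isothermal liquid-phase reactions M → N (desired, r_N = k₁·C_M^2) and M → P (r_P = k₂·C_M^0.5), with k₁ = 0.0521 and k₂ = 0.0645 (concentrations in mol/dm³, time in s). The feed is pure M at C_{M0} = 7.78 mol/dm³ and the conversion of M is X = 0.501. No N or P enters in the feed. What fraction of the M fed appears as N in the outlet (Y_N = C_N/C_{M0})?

Exit C_M = C_{M0}(1−X) = 7.78×0.499 = 3.882 mol/dm³.
A CSTR operates uniformly at the exit composition, giving r_N = 0.7852 and r_P = 0.1271 (each k·C_M^n at C_M = 3.882).
Fraction of consumed M going to N: r_N/(r_N+r_P) = 0.8607.
C_N = 0.8607·C_{M0}·X = 0.8607×7.78×0.501 = 3.35 mol/dm³; Y_N = C_N/C_{M0} = 0.431.

0.431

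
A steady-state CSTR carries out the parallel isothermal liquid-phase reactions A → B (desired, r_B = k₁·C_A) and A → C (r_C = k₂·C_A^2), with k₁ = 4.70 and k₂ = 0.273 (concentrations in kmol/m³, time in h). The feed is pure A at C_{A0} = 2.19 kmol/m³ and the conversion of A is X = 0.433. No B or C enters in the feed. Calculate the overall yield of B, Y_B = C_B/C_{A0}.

0.404

Exit C_A = C_{A0}(1−X) = 2.19×0.567 = 1.242 kmol/m³.
Rates in a CSTR are evaluated at the outlet concentration: r_B = 4.70×1.242 = 5.836, r_C = 0.273×1.242^2 = 0.4209.
Fraction of consumed A going to B: r_B/(r_B+r_C) = 0.9327.
C_B = 0.9327·C_{A0}·X = 0.9327×2.19×0.433 = 0.884 kmol/m³; Y_B = C_B/C_{A0} = 0.404.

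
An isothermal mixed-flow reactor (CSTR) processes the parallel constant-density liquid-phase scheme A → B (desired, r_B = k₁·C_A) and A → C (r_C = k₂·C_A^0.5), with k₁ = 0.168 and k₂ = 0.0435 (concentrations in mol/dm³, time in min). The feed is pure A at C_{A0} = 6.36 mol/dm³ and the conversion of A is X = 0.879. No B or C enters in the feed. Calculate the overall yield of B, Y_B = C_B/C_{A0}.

0.679

Exit C_A = C_{A0}(1−X) = 6.36×0.121 = 0.7696 mol/dm³.
A CSTR operates uniformly at the exit composition, giving r_B = 0.1293 and r_C = 0.03816 (each k·C_A^n at C_A = 0.7696).
Fraction of consumed A going to B: r_B/(r_B+r_C) = 0.7721.
C_B = 0.7721·C_{A0}·X = 0.7721×6.36×0.879 = 4.32 mol/dm³; Y_B = C_B/C_{A0} = 0.679.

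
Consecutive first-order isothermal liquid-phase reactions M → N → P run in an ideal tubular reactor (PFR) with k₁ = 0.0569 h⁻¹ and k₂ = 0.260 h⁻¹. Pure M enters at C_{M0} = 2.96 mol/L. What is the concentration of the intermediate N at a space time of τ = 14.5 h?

For first-order series with pure M initially, C_N(τ) = k₁C_{M0}/(k₂−k₁)·(e^(−k₁τ) − e^(−k₂τ)).
e^(−k₁τ) = e^(−0.0569×14.5) = e^(−0.8250) = 0.4382; e^(−k₂τ) = e^(−3.770) = 0.02305.
C_N = 0.0569×2.96/(0.260−0.0569) × (0.4382−0.02305) = 0.8293×0.4152 = 0.3443 mol/L.

0.344 mol/L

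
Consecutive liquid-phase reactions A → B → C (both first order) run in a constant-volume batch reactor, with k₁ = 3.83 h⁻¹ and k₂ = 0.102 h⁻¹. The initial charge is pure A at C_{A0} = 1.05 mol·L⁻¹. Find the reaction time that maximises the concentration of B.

0.973 h

For first-order series the maximum of C_B occurs at t_opt = ln(k₂/k₁)/(k₂−k₁).
= ln(0.102/3.83)/(0.102−3.83) = ln(0.02663)/-3.728 = -3.626/-3.728 = 0.973 h.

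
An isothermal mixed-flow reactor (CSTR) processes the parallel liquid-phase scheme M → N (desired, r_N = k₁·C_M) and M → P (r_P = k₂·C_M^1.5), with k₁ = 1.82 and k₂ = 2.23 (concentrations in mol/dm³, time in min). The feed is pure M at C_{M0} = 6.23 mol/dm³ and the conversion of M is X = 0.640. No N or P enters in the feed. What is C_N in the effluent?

1.41 mol/dm³

Exit C_M = C_{M0}(1−X) = 6.23×0.360 = 2.243 mol/dm³.
In a CSTR the entire volume is at exit conditions, so r_N = 1.82×2.243 = 4.082 and r_P = 2.23×2.243^1.5 = 7.490.
Fraction of consumed M going to N: r_N/(r_N+r_P) = 0.3527.
C_N = 0.3527·C_{M0}·X = 0.3527×6.23×0.640 = 1.41 mol/dm³.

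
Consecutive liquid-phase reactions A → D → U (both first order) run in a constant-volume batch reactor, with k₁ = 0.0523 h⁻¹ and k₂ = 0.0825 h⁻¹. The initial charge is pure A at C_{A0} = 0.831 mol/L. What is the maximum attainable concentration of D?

For a first-order series the maximum intermediate yield is C_{D,max}/C_{A0} = (k₁/k₂)^[k₂/(k₂−k₁)].
= (0.0523/0.0825)^(0.0825/(0.0825−0.0523)) = (0.6339)^(2.732) = 0.2879.
C_{D,max} = 0.2879×0.831 = 0.239 mol/L.

0.239 mol/L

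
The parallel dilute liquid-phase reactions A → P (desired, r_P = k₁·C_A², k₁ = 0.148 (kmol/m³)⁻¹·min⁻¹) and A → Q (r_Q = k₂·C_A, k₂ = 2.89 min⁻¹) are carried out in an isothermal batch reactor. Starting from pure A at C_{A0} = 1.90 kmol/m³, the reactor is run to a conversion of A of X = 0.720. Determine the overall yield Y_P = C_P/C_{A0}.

C_A = C_{A0}(1−X) = 0.5320 kmol/m³.
Along a PFR/batch, dC_Q/dC_A = −r_Q/(r_P+r_Q) = −k₂/(k₂+k₁·C_A).
Integrating from C_{A0} to C_A: C_Q = (2.89/0.148)·ln[(2.89+0.148·1.90)/(2.89+0.148·0.532)] = 19.53·ln(3.171/2.969) = 1.288 kmol/m³.
Then C_P = (C_{A0}−C_A) − C_Q = 1.368 − 1.288 = 0.07973 kmol/m³.
Y_P = C_P/C_{A0} = 0.07973/1.90 = 0.0420.

0.0420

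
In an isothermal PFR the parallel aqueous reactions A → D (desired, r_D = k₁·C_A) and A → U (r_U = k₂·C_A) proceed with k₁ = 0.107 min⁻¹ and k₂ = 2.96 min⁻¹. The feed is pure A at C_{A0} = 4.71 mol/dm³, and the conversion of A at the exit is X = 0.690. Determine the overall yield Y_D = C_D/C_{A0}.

0.0241

C_A = C_{A0}(1−X) = 1.460 mol/dm³.
Both paths are first order in A, so the instantaneous fraction to D is constant: dC_D/d(−C_A) = k₁/(k₁+k₂) = 0.03489.
C_D = 0.03489·(C_{A0}−C_A) = 0.03489×3.250 = 0.113 mol/dm³.
Y_D = C_D/C_{A0} = 0.1134/4.71 = 0.0241.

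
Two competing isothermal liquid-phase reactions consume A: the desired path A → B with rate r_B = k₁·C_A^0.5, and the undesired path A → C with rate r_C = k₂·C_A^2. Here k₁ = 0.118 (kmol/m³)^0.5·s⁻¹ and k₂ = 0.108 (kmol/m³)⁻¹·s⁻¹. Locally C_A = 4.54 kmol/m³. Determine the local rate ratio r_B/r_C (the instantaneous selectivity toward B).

0.113

S_{B/C} = r_B/r_C = (k₁·C_A^0.5)/(k₂·C_A^2) = (k₁/k₂)·C_A^-1.5.
= (0.118×4.540^0.5) / (0.108×4.540^2) = 0.2514/2.226 = 0.113.
The undesired path is higher order in A, so low C_A (CSTR or dilute feed) favours B.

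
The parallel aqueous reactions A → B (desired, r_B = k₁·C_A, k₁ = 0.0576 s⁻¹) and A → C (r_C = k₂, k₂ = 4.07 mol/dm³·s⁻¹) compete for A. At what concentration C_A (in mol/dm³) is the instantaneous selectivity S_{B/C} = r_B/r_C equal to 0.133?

9.40 mol/dm³

S_{B/C} = (k₁/k₂)·C_A ⇒ C_A = S·k₂/k₁.
= 0.133×4.07/0.0576 = 9.40 mol/dm³.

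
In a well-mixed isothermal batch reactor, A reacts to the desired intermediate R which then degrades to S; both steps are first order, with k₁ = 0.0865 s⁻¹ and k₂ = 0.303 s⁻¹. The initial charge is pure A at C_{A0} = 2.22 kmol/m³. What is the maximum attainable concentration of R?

At the optimum, C_{R,max}/C_{A0} = (k₁/k₂)^[k₂/(k₂−k₁)].
= (0.0865/0.303)^(0.303/(0.303−0.0865)) = (0.2855)^(1.400) = 0.1730.
C_{R,max} = 0.1730×2.22 = 0.384 kmol/m³.

0.384 kmol/m³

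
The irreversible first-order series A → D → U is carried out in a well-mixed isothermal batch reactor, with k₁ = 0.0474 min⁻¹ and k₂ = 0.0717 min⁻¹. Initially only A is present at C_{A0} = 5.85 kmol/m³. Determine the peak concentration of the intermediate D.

Evaluating C_D at t_opt = ln(k₂/k₁)/(k₂−k₁) gives C_{D,max}/C_{A0} = (k₁/k₂)^[k₂/(k₂−k₁)].
= (0.0474/0.0717)^(0.0717/(0.0717−0.0474)) = (0.6611)^(2.951) = 0.2949.
C_{D,max} = 0.2949×5.85 = 1.73 kmol/m³.

1.73 kmol/m³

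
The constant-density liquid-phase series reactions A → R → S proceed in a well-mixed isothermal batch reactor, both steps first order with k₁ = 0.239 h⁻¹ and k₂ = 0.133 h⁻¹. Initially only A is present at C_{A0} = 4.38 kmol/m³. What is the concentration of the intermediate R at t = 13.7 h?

For first-order series with pure A initially, C_R(t) = k₁C_{A0}/(k₂−k₁)·(e^(−k₁t) − e^(−k₂t)).
e^(−k₁t) = e^(−0.239×13.7) = e^(−3.274) = 0.03784; e^(−k₂t) = e^(−1.822) = 0.1617.
C_R = 0.239×4.38/(0.133−0.239) × (0.03784−0.1617) = (-9.876)×(-0.1238) = 1.223 kmol/m³.

1.22 kmol/m³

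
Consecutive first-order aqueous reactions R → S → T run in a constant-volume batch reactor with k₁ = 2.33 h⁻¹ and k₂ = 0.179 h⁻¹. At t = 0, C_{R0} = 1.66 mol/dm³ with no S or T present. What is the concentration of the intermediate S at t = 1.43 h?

1.33 mol/dm³

Solving the coupled first-order balances gives C_S(t) = [k₁/(k₂−k₁)]·C_{R0}·(e^(−k₁t) − e^(−k₂t)).
e^(−k₁t) = e^(−2.33×1.43) = e^(−3.332) = 0.03573; e^(−k₂t) = e^(−0.2560) = 0.7742.
C_S = 2.33×1.66/(0.179−2.33) × (0.03573−0.7742) = (-1.798)×(-0.7384) = 1.328 mol/dm³.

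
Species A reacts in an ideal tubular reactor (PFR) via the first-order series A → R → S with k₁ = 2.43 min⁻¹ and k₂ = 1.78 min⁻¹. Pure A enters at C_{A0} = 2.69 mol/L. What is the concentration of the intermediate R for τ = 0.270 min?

1.00 mol/L

For first-order series with pure A initially, C_R(τ) = k₁C_{A0}/(k₂−k₁)·(e^(−k₁τ) − e^(−k₂τ)).
e^(−k₁τ) = e^(−2.43×0.270) = e^(−0.6561) = 0.5189; e^(−k₂τ) = e^(−0.4806) = 0.6184.
C_R = 2.43×2.69/(1.78−2.43) × (0.5189−0.6184) = (-10.06)×(-0.09954) = 1.001 mol/L.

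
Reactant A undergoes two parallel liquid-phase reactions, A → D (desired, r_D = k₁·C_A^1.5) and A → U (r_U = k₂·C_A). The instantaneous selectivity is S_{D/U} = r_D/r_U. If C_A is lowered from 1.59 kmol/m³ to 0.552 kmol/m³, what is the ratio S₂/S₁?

S_{D/U} = (k₁/k₂)·C_A^0.5, so S₂/S₁ = (C_{A,2}/C_{A,1})^0.5.
= (0.552/1.59)^0.5 = (0.3472)^0.5 = 0.589.
Selectivity toward D falls as C_A falls — high-concentration operation is favoured.

0.589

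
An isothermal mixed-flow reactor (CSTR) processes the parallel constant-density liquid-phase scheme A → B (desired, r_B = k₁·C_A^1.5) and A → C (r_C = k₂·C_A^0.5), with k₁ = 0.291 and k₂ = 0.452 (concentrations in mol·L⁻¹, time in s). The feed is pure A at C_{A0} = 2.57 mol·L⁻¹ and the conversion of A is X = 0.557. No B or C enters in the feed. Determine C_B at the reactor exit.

0.605 mol·L⁻¹

Exit C_A = C_{A0}(1−X) = 2.57×0.443 = 1.139 mol·L⁻¹.
In a CSTR the entire volume is at exit conditions, so r_B = 0.291×1.139^1.5 = 0.3535 and r_C = 0.452×1.139^0.5 = 0.4823.
Fraction of consumed A going to B: r_B/(r_B+r_C) = 0.4230.
C_B = 0.4230·C_{A0}·X = 0.4230×2.57×0.557 = 0.605 mol·L⁻¹.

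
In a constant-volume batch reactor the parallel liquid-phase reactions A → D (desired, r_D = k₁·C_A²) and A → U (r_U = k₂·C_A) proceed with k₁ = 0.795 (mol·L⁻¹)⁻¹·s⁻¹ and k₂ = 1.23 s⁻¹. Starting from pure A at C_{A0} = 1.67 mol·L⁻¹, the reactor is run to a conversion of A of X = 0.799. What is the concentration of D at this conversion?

0.505 mol·L⁻¹

C_A = C_{A0}(1−X) = 0.3357 mol·L⁻¹.
Along a PFR/batch, dC_U/dC_A = −r_U/(r_D+r_U) = −k₂/(k₂+k₁·C_A).
Integrating from C_{A0} to C_A: C_U = (1.23/0.795)·ln[(1.23+0.795·1.67)/(1.23+0.795·0.336)] = 1.547·ln(2.558/1.497) = 0.8289 mol·L⁻¹.
Then C_D = (C_{A0}−C_A) − C_U = 1.334 − 0.8289 = 0.5055 mol·L⁻¹.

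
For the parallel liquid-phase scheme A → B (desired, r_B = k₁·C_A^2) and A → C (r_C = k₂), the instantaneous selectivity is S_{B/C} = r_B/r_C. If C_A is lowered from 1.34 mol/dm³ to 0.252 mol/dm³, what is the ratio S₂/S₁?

0.0354

S_{B/C} = (k₁/k₂)·C_A^2, so S₂/S₁ = (C_{A,2}/C_{A,1})^2.
= (0.252/1.34)^2 = (0.1881)^2 = 0.0354.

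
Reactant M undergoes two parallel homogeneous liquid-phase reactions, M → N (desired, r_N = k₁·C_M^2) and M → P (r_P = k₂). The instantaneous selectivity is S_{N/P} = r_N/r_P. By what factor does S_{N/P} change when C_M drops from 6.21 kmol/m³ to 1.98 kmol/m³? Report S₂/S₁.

S_{N/P} = (k₁/k₂)·C_M^2, so S₂/S₁ = (C_{M,2}/C_{M,1})^2.
= (1.98/6.21)^2 = (0.3188)^2 = 0.102.
Selectivity toward N falls as C_M falls — high-concentration operation is favoured.

0.102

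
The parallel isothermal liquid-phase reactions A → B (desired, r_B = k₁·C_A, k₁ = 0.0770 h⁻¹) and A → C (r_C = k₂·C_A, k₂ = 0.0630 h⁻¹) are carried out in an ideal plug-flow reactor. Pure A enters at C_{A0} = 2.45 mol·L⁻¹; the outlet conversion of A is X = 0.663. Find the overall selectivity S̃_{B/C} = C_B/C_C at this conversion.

1.22

C_A = C_{A0}(1−X) = 0.8256 mol·L⁻¹.
Both paths are first order in A, so the instantaneous fraction to B is constant: dC_B/d(−C_A) = k₁/(k₁+k₂) = 0.5500.
C_B = 0.5500·(C_{A0}−C_A) = 0.5500×1.624 = 0.893 mol·L⁻¹.
C_C = (C_{A0}−C_A)−C_B = 0.7310 mol·L⁻¹; S̃_{B/C} = 0.8934/0.7310 = 1.22.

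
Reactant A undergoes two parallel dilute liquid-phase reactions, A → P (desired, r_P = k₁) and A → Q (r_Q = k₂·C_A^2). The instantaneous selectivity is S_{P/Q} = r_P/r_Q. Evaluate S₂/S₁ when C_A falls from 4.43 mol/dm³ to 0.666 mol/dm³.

S_{P/Q} = (k₁/k₂)·C_A^-2, so S₂/S₁ = (C_{A,2}/C_{A,1})^-2.
= (0.666/4.43)^(-2) = (0.1503)^(-2) = 44.2.

44.2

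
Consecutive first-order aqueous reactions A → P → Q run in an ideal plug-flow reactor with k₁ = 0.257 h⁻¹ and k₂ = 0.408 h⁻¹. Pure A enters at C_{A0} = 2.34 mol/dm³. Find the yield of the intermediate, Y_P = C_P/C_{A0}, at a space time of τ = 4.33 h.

0.268

Solving the coupled first-order balances gives C_P(τ) = [k₁/(k₂−k₁)]·C_{A0}·(e^(−k₁τ) − e^(−k₂τ)).
e^(−k₁τ) = e^(−0.257×4.33) = e^(−1.113) = 0.3286; e^(−k₂τ) = e^(−1.767) = 0.1709.
C_P = 0.257×2.34/(0.408−0.257) × (0.3286−0.1709) = 3.983×0.1577 = 0.6282 mol/dm³.
Y_P = C_P/C_{A0} = 0.6282/2.34 = 0.268.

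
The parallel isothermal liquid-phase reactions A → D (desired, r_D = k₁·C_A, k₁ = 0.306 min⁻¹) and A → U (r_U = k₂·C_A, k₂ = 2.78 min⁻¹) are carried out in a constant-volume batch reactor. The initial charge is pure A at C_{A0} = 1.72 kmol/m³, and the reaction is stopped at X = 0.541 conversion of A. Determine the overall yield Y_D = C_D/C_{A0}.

0.0536

C_A = C_{A0}(1−X) = 0.7895 kmol/m³.
Both paths are first order in A, so the instantaneous fraction to D is constant: dC_D/d(−C_A) = k₁/(k₁+k₂) = 0.09916.
C_D = 0.09916·(C_{A0}−C_A) = 0.09916×0.9305 = 0.0923 kmol/m³.
Y_D = C_D/C_{A0} = 0.09227/1.72 = 0.0536.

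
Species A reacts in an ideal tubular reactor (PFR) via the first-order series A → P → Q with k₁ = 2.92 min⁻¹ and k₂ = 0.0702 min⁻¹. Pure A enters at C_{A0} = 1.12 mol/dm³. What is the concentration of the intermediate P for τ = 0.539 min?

0.867 mol/dm³

For first-order series with pure A initially, C_P(τ) = k₁C_{A0}/(k₂−k₁)·(e^(−k₁τ) − e^(−k₂τ)).
e^(−k₁τ) = e^(−2.92×0.539) = e^(−1.574) = 0.2072; e^(−k₂τ) = e^(−0.03784) = 0.9629.
C_P = 2.92×1.12/(0.0702−2.92) × (0.2072−0.9629) = (-1.148)×(-0.7556) = 0.8672 mol/dm³.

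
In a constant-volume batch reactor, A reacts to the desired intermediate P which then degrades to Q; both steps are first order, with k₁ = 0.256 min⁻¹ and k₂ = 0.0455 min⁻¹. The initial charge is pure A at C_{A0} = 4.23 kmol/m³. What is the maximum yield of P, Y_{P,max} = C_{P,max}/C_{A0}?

Evaluating C_P at t_opt = ln(k₂/k₁)/(k₂−k₁) gives C_{P,max}/C_{A0} = (k₁/k₂)^[k₂/(k₂−k₁)].
= (0.256/0.0455)^(0.0455/(0.0455−0.256)) = (5.626)^(-0.2162) = 0.6884.

0.688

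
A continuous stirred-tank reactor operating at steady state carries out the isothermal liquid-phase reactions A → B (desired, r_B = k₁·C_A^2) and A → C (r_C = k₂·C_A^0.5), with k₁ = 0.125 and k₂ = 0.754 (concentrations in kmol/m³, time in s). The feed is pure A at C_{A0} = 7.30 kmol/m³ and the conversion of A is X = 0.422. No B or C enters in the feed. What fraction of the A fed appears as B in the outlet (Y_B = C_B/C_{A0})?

0.249

Exit C_A = C_{A0}(1−X) = 7.30×0.578 = 4.219 kmol/m³.
A CSTR operates uniformly at the exit composition, giving r_B = 2.225 and r_C = 1.549 (each k·C_A^n at C_A = 4.219).
Fraction of consumed A going to B: r_B/(r_B+r_C) = 0.5896.
C_B = 0.5896·C_{A0}·X = 0.5896×7.30×0.422 = 1.82 kmol/m³; Y_B = C_B/C_{A0} = 0.249.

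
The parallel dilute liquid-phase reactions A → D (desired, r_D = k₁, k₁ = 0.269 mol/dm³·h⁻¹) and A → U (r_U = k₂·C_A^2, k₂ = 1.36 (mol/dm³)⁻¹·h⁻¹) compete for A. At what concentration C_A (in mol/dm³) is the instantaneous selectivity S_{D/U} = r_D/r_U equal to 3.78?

S_{D/U} = (k₁/k₂)·C_A^-2 ⇒ C_A = (S·k₂/k₁)^(-0.5).
= (3.78×1.36/0.269)^(-0.5) = (19.11)^(-0.5) = 0.229 mol/dm³.

0.229 mol/dm³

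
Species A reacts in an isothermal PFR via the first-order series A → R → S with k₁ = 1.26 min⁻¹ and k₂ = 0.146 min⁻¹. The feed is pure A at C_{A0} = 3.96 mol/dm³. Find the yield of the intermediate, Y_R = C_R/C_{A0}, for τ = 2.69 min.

0.726

Solving the coupled first-order balances gives C_R(τ) = [k₁/(k₂−k₁)]·C_{A0}·(e^(−k₁τ) − e^(−k₂τ)).
e^(−k₁τ) = e^(−1.26×2.69) = e^(−3.389) = 0.03373; e^(−k₂τ) = e^(−0.3927) = 0.6752.
C_R = 1.26×3.96/(0.146−1.26) × (0.03373−0.6752) = (-4.479)×(-0.6415) = 2.873 mol/dm³.
Y_R = C_R/C_{A0} = 2.873/3.96 = 0.726.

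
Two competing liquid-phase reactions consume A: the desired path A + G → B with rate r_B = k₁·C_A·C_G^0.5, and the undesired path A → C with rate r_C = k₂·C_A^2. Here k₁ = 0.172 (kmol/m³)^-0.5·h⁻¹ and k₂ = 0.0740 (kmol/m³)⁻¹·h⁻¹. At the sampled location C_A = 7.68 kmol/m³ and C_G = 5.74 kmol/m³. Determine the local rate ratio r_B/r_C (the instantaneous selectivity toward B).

0.725

S_{B/C} = r_B/r_C = (k₁·C_A·C_G^0.5)/(k₂·C_A^2) = (k₁/k₂)·C_A⁻¹·C_G^0.5.
= (0.172×7.680×5.740^0.5) / (0.0740×7.680^2) = 3.165/4.365 = 0.725.
The undesired path is higher order in A, so low C_A (CSTR or dilute feed) favours B.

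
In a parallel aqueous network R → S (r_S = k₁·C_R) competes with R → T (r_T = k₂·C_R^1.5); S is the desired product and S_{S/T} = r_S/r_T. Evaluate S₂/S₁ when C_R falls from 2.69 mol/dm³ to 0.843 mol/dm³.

1.79

S_{S/T} = (k₁/k₂)·C_R^-0.5, so S₂/S₁ = (C_{R,2}/C_{R,1})^-0.5.
= (0.843/2.69)^(-0.5) = (0.3134)^(-0.5) = 1.79.
Selectivity toward S rises as C_R falls — low-concentration operation is favoured.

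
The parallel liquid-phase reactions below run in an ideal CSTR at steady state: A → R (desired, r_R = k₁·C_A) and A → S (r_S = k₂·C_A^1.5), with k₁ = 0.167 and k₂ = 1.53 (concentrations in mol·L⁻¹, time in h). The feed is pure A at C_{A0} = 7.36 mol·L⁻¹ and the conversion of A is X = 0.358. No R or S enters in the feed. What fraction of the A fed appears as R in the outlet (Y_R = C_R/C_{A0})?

Exit C_A = C_{A0}(1−X) = 7.36×0.642 = 4.725 mol·L⁻¹.
A CSTR operates uniformly at the exit composition, giving r_R = 0.7891 and r_S = 15.71 (each k·C_A^n at C_A = 4.725).
Fraction of consumed A going to R: r_R/(r_R+r_S) = 0.04781.
C_R = 0.04781·C_{A0}·X = 0.04781×7.36×0.358 = 0.126 mol·L⁻¹; Y_R = C_R/C_{A0} = 0.0171.

0.0171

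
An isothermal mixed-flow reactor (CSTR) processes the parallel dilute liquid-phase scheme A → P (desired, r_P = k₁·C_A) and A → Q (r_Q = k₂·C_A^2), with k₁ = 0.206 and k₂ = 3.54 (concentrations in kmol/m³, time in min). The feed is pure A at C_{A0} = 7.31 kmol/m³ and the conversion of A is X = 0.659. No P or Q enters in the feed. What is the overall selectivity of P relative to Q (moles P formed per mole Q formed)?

0.0233

Exit C_A = C_{A0}(1−X) = 7.31×0.341 = 2.493 kmol/m³.
Rates in a CSTR are evaluated at the outlet concentration: r_P = 0.206×2.493 = 0.5135, r_Q = 3.54×2.493^2 = 22.00.
Overall selectivity = C_P/C_Q = r_Pτ/(r_Qτ) = r_P/r_Q = 0.0233.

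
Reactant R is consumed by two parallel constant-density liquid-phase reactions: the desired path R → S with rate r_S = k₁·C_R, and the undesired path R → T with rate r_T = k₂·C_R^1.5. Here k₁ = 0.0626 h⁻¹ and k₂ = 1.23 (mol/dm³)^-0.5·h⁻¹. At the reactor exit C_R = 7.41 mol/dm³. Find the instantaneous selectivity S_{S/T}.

S_{S/T} = r_S/r_T = (k₁·C_R)/(k₂·C_R^1.5) = (k₁/k₂)·C_R^-0.5.
= (0.0626×7.410) / (1.23×7.410^1.5) = 0.4639/24.81 = 0.0187.
The undesired path is higher order in R, so low C_R (CSTR or dilute feed) favours S.

0.0187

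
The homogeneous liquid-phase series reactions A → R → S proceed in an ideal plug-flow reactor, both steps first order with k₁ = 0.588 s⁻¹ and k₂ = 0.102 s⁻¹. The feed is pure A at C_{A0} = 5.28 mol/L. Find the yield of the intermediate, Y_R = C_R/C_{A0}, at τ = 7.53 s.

For first-order series with pure A initially, C_R(τ) = k₁C_{A0}/(k₂−k₁)·(e^(−k₁τ) − e^(−k₂τ)).
e^(−k₁τ) = e^(−0.588×7.53) = e^(−4.428) = 0.01194; e^(−k₂τ) = e^(−0.7681) = 0.4639.
C_R = 0.588×5.28/(0.102−0.588) × (0.01194−0.4639) = (-6.388)×(-0.4520) = 2.887 mol/L.
Y_R = C_R/C_{A0} = 2.887/5.28 = 0.547.

0.547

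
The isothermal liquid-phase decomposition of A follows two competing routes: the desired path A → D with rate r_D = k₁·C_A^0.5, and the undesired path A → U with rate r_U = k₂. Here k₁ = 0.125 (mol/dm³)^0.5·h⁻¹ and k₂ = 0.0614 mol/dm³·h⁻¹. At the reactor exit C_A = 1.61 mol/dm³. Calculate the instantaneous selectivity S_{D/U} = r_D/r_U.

2.58

S_{D/U} = r_D/r_U = (k₁·C_A^0.5)/(k₂) = (k₁/k₂)·C_A^0.5.
= (0.125×1.610^0.5) / (0.0614) = 0.1586/0.06140 = 2.58.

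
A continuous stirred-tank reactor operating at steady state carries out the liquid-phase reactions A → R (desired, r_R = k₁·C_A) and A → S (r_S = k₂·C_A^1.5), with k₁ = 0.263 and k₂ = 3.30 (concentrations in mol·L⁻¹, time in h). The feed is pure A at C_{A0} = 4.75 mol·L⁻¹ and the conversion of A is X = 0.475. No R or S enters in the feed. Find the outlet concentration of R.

Exit C_A = C_{A0}(1−X) = 4.75×0.525 = 2.494 mol·L⁻¹.
A CSTR operates uniformly at the exit composition, giving r_R = 0.6559 and r_S = 13.00 (each k·C_A^n at C_A = 2.494).
Fraction of consumed A going to R: r_R/(r_R+r_S) = 0.04804.
C_R = 0.04804·C_{A0}·X = 0.04804×4.75×0.475 = 0.108 mol·L⁻¹.

0.108 mol·L⁻¹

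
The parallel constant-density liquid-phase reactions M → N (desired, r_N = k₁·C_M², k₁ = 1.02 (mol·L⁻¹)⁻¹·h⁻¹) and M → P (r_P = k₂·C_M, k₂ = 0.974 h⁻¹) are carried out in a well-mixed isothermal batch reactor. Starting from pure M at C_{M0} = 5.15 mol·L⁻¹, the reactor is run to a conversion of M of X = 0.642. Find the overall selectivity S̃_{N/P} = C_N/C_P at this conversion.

C_M = C_{M0}(1−X) = 1.844 mol·L⁻¹.
Along a PFR/batch, dC_P/dC_M = −r_P/(r_N+r_P) = −k₂/(k₂+k₁·C_M).
Integrating from C_{M0} to C_M: C_P = (0.974/1.02)·ln[(0.974+1.02·5.15)/(0.974+1.02·1.84)] = 0.9549·ln(6.227/2.855) = 0.7448 mol·L⁻¹.
Then C_N = (C_{M0}−C_M) − C_P = 3.306 − 0.7448 = 2.562 mol·L⁻¹.
S̃_{N/P} = C_N/C_P = 2.562/0.7448 = 3.44.

3.44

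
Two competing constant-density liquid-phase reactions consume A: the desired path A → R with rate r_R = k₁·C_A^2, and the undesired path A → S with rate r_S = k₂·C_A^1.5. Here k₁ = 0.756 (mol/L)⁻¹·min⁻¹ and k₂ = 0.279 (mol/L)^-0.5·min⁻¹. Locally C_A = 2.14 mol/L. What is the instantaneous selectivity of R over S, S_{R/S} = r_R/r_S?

3.96

S_{R/S} = r_R/r_S = (k₁·C_A^2)/(k₂·C_A^1.5) = (k₁/k₂)·C_A^0.5.
= (0.756×2.140^2) / (0.279×2.140^1.5) = 3.462/0.8734 = 3.96.
Since the desired path is higher order in A, keeping C_A high (PFR or concentrated feed) favours R.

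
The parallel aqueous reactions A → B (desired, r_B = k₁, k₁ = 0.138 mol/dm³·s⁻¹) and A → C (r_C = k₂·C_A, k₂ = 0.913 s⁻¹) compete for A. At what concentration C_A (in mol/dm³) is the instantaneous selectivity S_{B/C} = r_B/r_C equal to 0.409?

S_{B/C} = (k₁/k₂)·C_A⁻¹ ⇒ C_A = (S·k₂/k₁)^(-1).
= (0.409×0.913/0.138)^(-1) = (2.706)^(-1) = 0.370 mol/dm³.

0.370 mol/dm³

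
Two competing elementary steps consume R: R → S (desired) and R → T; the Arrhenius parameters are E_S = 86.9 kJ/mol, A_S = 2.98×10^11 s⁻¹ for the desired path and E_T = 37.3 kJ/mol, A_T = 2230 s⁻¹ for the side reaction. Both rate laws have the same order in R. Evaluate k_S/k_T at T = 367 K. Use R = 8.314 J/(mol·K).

k_S/k_T = (A_S/A_T)·exp[−(E_S−E_T)/(RT)] = (A_S/A_T)·exp[(E_T−E_S)/(RT)].
(E_T−E_S)/(RT) = (37.3−86.9)×10³/(8.314×367) = -49600/3051 = -16.26.
k_S/k_T = (2.98×10^11/2230)·exp(-16.26) = 1.336×10^8 × 8.714×10^-8 = 11.6.

11.6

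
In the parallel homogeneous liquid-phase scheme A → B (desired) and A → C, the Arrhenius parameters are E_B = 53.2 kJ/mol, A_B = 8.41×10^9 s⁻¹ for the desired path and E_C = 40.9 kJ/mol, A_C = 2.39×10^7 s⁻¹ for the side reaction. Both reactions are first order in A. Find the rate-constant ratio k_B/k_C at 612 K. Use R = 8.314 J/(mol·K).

With equal orders, S_{B/C} = k_B/k_C = (A_B/A_C)·exp[(E_C−E_B)/(RT)].
(E_C−E_B)/(RT) = (40.9−53.2)×10³/(8.314×612) = -12300/5088 = -2.417.
k_B/k_C = (8.41×10^9/2.39×10^7)·exp(-2.417) = 351.9 × 0.08916 = 31.4.
Since E_B > E_C, raising the temperature improves selectivity toward B.

31.4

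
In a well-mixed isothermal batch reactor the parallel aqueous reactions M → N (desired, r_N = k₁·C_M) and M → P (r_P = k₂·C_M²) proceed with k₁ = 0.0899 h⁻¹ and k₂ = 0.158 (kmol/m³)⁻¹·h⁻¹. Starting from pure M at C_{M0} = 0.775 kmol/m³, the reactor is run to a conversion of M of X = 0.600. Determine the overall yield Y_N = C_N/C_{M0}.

0.312

C_M = C_{M0}(1−X) = 0.3100 kmol/m³.
Along a PFR/batch, dC_N/dC_M = −r_N/(r_N+r_P) = −k₁/(k₁+k₂·C_M).
Integrating from C_{M0} to C_M: C_N = (0.0899/0.158)·ln[(0.0899+0.158·0.775)/(0.0899+0.158·0.310)] = 0.5690·ln(0.2123/0.1389) = 0.2416 kmol/m³.
Y_N = C_N/C_{M0} = 0.2416/0.775 = 0.312.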